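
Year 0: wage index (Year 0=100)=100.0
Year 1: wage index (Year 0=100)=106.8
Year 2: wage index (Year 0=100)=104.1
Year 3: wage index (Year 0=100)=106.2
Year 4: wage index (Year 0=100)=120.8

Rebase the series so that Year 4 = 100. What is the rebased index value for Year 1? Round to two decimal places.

Rebased(Year 1) = 106.8 / 120.8 × 100 = 88.4106

88.41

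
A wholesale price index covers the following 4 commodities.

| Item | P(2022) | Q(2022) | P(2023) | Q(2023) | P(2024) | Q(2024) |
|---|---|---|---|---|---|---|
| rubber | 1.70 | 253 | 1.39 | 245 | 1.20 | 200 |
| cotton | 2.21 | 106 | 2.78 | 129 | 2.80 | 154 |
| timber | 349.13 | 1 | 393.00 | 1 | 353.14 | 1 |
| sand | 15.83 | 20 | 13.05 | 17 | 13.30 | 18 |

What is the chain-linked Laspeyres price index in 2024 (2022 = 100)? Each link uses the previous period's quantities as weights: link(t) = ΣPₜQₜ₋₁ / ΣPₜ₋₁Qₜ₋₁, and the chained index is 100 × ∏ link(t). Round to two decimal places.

Link 2022→2023:
ΣP(2023)Q(2022) = 1.39×253 + 2.78×106 + 393.00×1 + 13.05×20 = 351.67 + 294.68 + 393 + 261 = 1300.35
ΣP(2022)Q(2022) = 1.70×253 + 2.21×106 + 349.13×1 + 15.83×20 = 430.1 + 234.26 + 349.13 + 316.6 = 1330.09
link = 1300.35/1330.09 = 0.977641
Link 2023→2024:
ΣP(2024)Q(2023) = 1.20×245 + 2.80×129 + 353.14×1 + 13.30×17 = 294 + 361.2 + 353.14 + 226.1 = 1234.44
ΣP(2023)Q(2023) = 1.39×245 + 2.78×129 + 393.00×1 + 13.05×17 = 340.55 + 358.62 + 393 + 221.85 = 1314.02
link = 1234.44/1314.02 = 0.939438
Chained index = 100 × 0.977641 × 0.939438 = 91.8433

91.84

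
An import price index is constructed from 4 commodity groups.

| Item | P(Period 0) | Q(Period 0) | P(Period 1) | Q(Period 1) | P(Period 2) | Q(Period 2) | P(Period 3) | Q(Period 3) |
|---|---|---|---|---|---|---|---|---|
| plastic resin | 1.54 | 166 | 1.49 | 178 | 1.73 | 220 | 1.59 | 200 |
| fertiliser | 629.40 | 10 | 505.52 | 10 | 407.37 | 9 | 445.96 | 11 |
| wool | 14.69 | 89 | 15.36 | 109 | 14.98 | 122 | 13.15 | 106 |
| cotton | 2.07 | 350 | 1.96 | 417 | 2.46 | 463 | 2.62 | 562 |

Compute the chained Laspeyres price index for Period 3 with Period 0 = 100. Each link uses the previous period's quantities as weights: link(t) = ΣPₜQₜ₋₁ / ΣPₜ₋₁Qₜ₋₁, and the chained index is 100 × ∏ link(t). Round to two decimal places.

Link Period 0→Period 1:
ΣP(Period 1)Q(Period 0) = 1.49×166 + 505.52×10 + 15.36×89 + 1.96×350 = 247.34 + 5055.2 + 1367.04 + 686 = 7355.58
ΣP(Period 0)Q(Period 0) = 1.54×166 + 629.40×10 + 14.69×89 + 2.07×350 = 255.64 + 6294 + 1307.41 + 724.5 = 8581.55
link = 7355.58/8581.55 = 0.857139
Link Period 1→Period 2:
ΣP(Period 2)Q(Period 1) = 1.73×178 + 407.37×10 + 14.98×109 + 2.46×417 = 307.94 + 4073.7 + 1632.82 + 1025.82 = 7040.28
ΣP(Period 1)Q(Period 1) = 1.49×178 + 505.52×10 + 15.36×109 + 1.96×417 = 265.22 + 5055.2 + 1674.24 + 817.32 = 7811.98
link = 7040.28/7811.98 = 0.901216
Link Period 2→Period 3:
ΣP(Period 3)Q(Period 2) = 1.59×220 + 445.96×9 + 13.15×122 + 2.62×463 = 349.8 + 4013.64 + 1604.3 + 1213.06 = 7180.8
ΣP(Period 2)Q(Period 2) = 1.73×220 + 407.37×9 + 14.98×122 + 2.46×463 = 380.6 + 3666.33 + 1827.56 + 1138.98 = 7013.47
link = 7180.8/7013.47 = 1.023858
Chained index = 100 × 0.857139 × 0.901216 × 1.023858 = 79.0897

79.09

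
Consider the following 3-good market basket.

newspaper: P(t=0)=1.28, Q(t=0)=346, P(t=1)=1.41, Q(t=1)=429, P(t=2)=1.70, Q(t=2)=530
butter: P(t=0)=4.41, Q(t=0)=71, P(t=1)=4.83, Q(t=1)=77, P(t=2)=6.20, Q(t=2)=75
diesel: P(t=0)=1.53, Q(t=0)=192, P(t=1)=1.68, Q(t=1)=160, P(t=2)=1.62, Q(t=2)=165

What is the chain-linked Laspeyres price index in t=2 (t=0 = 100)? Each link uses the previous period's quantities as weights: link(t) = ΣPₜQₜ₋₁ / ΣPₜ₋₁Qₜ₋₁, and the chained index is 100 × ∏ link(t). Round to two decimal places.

Link t=0→t=1:
ΣP(t=1)Q(t=0) = 1.41×346 + 4.83×71 + 1.68×192 = 487.86 + 342.93 + 322.56 = 1153.35
ΣP(t=0)Q(t=0) = 1.28×346 + 4.41×71 + 1.53×192 = 442.88 + 313.11 + 293.76 = 1049.75
link = 1153.35/1049.75 = 1.098690
Link t=1→t=2:
ΣP(t=2)Q(t=1) = 1.70×429 + 6.20×77 + 1.62×160 = 729.3 + 477.4 + 259.2 = 1465.9
ΣP(t=1)Q(t=1) = 1.41×429 + 4.83×77 + 1.68×160 = 604.89 + 371.91 + 268.8 = 1245.6
link = 1465.9/1245.6 = 1.176863
Chained index = 100 × 1.098690 × 1.176863 = 129.3007

129.30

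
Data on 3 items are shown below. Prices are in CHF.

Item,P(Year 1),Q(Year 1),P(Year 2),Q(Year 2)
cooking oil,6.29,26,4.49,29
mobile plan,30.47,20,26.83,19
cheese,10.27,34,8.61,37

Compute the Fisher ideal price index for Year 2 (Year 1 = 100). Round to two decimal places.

Laspeyres component (base-period weights):
ΣP(Year 2)Q(Year 1) = 4.49×26 + 26.83×20 + 8.61×34 = 116.74 + 536.6 + 292.74 = 946.08
ΣP(Year 1)Q(Year 1) = 6.29×26 + 30.47×20 + 10.27×34 = 163.54 + 609.4 + 349.18 = 1122.12
L = 946.08 / 1122.12 × 100 = 84.3118
Paasche component (current-period weights):
ΣP(Year 2)Q(Year 2) = 4.49×29 + 26.83×19 + 8.61×37 = 130.21 + 509.77 + 318.57 = 958.55
ΣP(Year 1)Q(Year 2) = 6.29×29 + 30.47×19 + 10.27×37 = 182.41 + 578.93 + 379.99 = 1141.33
P = 958.55 / 1141.33 × 100 = 83.9854
Fisher = √(L × P) = √(84.3118 × 83.9854) = 84.1484

84.15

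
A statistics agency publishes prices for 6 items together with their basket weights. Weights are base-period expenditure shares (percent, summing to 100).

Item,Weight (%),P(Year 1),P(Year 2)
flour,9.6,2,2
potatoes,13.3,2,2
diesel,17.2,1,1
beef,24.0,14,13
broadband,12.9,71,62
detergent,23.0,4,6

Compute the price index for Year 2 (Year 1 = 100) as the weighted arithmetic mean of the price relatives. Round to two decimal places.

108.15

flour: 9.6 × (2/2) = 9.6 × 1.000000 = 9.6000
potatoes: 13.3 × (2/2) = 13.3 × 1.000000 = 13.3000
diesel: 17.2 × (1/1) = 17.2 × 1.000000 = 17.2000
beef: 24.0 × (13/14) = 24.0 × 0.928571 = 22.2857
broadband: 12.9 × (62/71) = 12.9 × 0.873239 = 11.2648
detergent: 23.0 × (6/4) = 23.0 × 1.500000 = 34.5000
Index = Σ wᵢ·(p₁ᵢ/p₀ᵢ) = 9.6000 + 13.3000 + 17.2000 + 22.2857 + 11.2648 + 34.5000 = 108.1505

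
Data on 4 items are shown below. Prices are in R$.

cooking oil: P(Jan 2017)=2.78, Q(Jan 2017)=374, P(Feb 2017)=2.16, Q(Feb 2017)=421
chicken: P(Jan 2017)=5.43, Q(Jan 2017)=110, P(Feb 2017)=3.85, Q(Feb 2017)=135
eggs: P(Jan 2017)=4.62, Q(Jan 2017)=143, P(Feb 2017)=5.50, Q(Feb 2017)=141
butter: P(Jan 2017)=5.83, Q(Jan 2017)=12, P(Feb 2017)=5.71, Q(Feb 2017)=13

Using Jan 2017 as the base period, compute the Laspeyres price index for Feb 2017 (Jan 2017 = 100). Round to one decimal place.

Laspeyres price index uses base-period quantities as weights.
ΣP(Feb 2017)·Q(Jan 2017) = 2.16×374 + 3.85×110 + 5.50×143 + 5.71×12 = 807.84 + 423.5 + 786.5 + 68.52 = 2086.36
ΣP(Jan 2017)·Q(Jan 2017) = 2.78×374 + 5.43×110 + 4.62×143 + 5.83×12 = 1039.72 + 597.3 + 660.66 + 69.96 = 2367.64
Index = 2086.36 / 2367.64 × 100 = 88.1198

88.1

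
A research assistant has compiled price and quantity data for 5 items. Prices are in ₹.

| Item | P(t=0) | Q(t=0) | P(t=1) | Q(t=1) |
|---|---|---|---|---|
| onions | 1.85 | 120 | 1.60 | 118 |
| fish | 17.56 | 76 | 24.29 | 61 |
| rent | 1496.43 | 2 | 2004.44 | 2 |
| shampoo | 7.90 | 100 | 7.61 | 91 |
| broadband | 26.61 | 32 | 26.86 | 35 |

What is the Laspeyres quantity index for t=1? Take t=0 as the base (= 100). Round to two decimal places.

95.83

Laspeyres quantity index uses base-period prices as weights.
ΣP(t=0)·Q(t=1) = 1.85×118 + 17.56×61 + 1496.43×2 + 7.90×91 + 26.61×35 = 218.3 + 1071.16 + 2992.86 + 718.9 + 931.35 = 5932.57
ΣP(t=0)·Q(t=0) = 1.85×120 + 17.56×76 + 1496.43×2 + 7.90×100 + 26.61×32 = 222 + 1334.56 + 2992.86 + 790 + 851.52 = 6190.94
Index = 5932.57 / 6190.94 × 100 = 95.8266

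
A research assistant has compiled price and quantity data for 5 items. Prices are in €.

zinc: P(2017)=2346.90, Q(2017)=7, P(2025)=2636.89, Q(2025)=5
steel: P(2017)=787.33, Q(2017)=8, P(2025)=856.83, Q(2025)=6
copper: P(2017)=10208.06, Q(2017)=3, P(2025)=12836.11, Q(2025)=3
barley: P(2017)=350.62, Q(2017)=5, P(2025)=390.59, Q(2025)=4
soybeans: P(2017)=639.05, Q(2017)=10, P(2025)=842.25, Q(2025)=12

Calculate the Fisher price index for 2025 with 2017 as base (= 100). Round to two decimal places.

Laspeyres component (base-period weights):
ΣP(2025)Q(2017) = 2636.89×7 + 856.83×8 + 12836.11×3 + 390.59×5 + 842.25×10 = 18458.23 + 6854.64 + 38508.33 + 1952.95 + 8422.5 = 74196.65
ΣP(2017)Q(2017) = 2346.90×7 + 787.33×8 + 10208.06×3 + 350.62×5 + 639.05×10 = 16428.3 + 6298.64 + 30624.18 + 1753.1 + 6390.5 = 61494.72
L = 74196.65 / 61494.72 × 100 = 120.6553
Paasche component (current-period weights):
ΣP(2025)Q(2025) = 2636.89×5 + 856.83×6 + 12836.11×3 + 390.59×4 + 842.25×12 = 13184.45 + 5140.98 + 38508.33 + 1562.36 + 10107 = 68503.12
ΣP(2017)Q(2025) = 2346.90×5 + 787.33×6 + 10208.06×3 + 350.62×4 + 639.05×12 = 11734.5 + 4723.98 + 30624.18 + 1402.48 + 7668.6 = 56153.74
P = 68503.12 / 56153.74 × 100 = 121.9921
Fisher = √(L × P) = √(120.6553 × 121.9921) = 121.3219

121.32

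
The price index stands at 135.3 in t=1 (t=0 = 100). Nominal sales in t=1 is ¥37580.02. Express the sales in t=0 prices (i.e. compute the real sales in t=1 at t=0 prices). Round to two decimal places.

27775.33

Real = Nominal ÷ (Index/100) = 37580.02 ÷ (135.3/100)
     = 37580.02 ÷ 1.353 = 27775.3289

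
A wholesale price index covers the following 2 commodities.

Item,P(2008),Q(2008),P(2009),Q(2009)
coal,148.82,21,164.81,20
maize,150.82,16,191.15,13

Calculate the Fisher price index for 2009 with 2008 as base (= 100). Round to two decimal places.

Laspeyres component (base-period weights):
ΣP(2009)Q(2008) = 164.81×21 + 191.15×16 = 3461.01 + 3058.4 = 6519.41
ΣP(2008)Q(2008) = 148.82×21 + 150.82×16 = 3125.22 + 2413.12 = 5538.34
L = 6519.41 / 5538.34 × 100 = 117.7142
Paasche component (current-period weights):
ΣP(2009)Q(2009) = 164.81×20 + 191.15×13 = 3296.2 + 2484.95 = 5781.15
ΣP(2008)Q(2009) = 148.82×20 + 150.82×13 = 2976.4 + 1960.66 = 4937.06
P = 5781.15 / 4937.06 × 100 = 117.0970
Fisher = √(L × P) = √(117.7142 × 117.0970) = 117.4052

117.41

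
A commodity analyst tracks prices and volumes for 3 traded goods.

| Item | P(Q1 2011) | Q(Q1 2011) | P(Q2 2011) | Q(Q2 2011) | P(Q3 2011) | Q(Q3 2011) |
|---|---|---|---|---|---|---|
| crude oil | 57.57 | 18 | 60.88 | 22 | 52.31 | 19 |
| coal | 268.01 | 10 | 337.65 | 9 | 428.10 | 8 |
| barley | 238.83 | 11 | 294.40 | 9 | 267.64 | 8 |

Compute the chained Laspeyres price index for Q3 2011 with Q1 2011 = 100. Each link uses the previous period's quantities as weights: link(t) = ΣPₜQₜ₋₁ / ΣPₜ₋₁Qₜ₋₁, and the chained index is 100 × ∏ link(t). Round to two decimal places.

Link Q1 2011→Q2 2011:
ΣP(Q2 2011)Q(Q1 2011) = 60.88×18 + 337.65×10 + 294.40×11 = 1095.84 + 3376.5 + 3238.4 = 7710.74
ΣP(Q1 2011)Q(Q1 2011) = 57.57×18 + 268.01×10 + 238.83×11 = 1036.26 + 2680.1 + 2627.13 = 6343.49
link = 7710.74/6343.49 = 1.215536
Link Q2 2011→Q3 2011:
ΣP(Q3 2011)Q(Q2 2011) = 52.31×22 + 428.10×9 + 267.64×9 = 1150.82 + 3852.9 + 2408.76 = 7412.48
ΣP(Q2 2011)Q(Q2 2011) = 60.88×22 + 337.65×9 + 294.40×9 = 1339.36 + 3038.85 + 2649.6 = 7027.81
link = 7412.48/7027.81 = 1.054735
Chained index = 100 × 1.215536 × 1.054735 = 128.2069

128.21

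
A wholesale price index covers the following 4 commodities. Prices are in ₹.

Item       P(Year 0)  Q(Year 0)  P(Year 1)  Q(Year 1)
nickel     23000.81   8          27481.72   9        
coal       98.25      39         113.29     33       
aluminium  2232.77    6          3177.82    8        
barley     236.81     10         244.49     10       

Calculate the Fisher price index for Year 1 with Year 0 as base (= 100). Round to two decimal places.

120.87

Laspeyres component (base-period weights):
ΣP(Year 1)Q(Year 0) = 27481.72×8 + 113.29×39 + 3177.82×6 + 244.49×10 = 219853.76 + 4418.31 + 19066.92 + 2444.9 = 245783.89
ΣP(Year 0)Q(Year 0) = 23000.81×8 + 98.25×39 + 2232.77×6 + 236.81×10 = 184006.48 + 3831.75 + 13396.62 + 2368.1 = 203602.95
L = 245783.89 / 203602.95 × 100 = 120.7173
Paasche component (current-period weights):
ΣP(Year 1)Q(Year 1) = 27481.72×9 + 113.29×33 + 3177.82×8 + 244.49×10 = 247335.48 + 3738.57 + 25422.56 + 2444.9 = 278941.51
ΣP(Year 0)Q(Year 1) = 23000.81×9 + 98.25×33 + 2232.77×8 + 236.81×10 = 207007.29 + 3242.25 + 17862.16 + 2368.1 = 230479.8
P = 278941.51 / 230479.8 × 100 = 121.0264
Fisher = √(L × P) = √(120.7173 × 121.0264) = 120.8718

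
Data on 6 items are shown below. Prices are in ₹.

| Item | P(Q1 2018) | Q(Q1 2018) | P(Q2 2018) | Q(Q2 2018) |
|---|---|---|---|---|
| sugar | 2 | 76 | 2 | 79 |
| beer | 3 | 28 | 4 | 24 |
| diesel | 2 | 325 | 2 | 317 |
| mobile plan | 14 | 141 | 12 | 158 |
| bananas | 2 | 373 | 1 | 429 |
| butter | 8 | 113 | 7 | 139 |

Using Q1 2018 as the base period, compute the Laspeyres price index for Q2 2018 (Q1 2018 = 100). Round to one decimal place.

83.6

Laspeyres price index uses base-period quantities as weights.
ΣP(Q2 2018)·Q(Q1 2018) = 2×76 + 4×28 + 2×325 + 12×141 + 1×373 + 7×113 = 152 + 112 + 650 + 1692 + 373 + 791 = 3770
ΣP(Q1 2018)·Q(Q1 2018) = 2×76 + 3×28 + 2×325 + 14×141 + 2×373 + 8×113 = 152 + 84 + 650 + 1974 + 746 + 904 = 4510
Index = 3770 / 4510 × 100 = 83.5920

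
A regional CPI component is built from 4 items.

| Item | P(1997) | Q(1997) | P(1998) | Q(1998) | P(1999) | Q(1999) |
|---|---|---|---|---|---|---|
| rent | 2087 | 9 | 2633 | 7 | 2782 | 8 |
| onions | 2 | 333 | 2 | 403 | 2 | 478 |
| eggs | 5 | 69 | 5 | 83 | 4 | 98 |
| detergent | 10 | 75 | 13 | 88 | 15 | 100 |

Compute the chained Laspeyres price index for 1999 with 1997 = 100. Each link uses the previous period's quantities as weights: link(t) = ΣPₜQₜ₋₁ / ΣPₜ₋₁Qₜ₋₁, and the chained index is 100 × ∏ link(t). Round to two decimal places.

131.84

Link 1997→1998:
ΣP(1998)Q(1997) = 2633×9 + 2×333 + 5×69 + 13×75 = 23697 + 666 + 345 + 975 = 25683
ΣP(1997)Q(1997) = 2087×9 + 2×333 + 5×69 + 10×75 = 18783 + 666 + 345 + 750 = 20544
link = 25683/20544 = 1.250146
Link 1998→1999:
ΣP(1999)Q(1998) = 2782×7 + 2×403 + 4×83 + 15×88 = 19474 + 806 + 332 + 1320 = 21932
ΣP(1998)Q(1998) = 2633×7 + 2×403 + 5×83 + 13×88 = 18431 + 806 + 415 + 1144 = 20796
link = 21932/20796 = 1.054626
Chained index = 100 × 1.250146 × 1.054626 = 131.8436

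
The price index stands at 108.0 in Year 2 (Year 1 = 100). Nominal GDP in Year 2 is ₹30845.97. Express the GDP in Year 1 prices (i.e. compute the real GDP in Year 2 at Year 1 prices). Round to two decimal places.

Real = Nominal ÷ (Index/100) = 30845.97 ÷ (108.0/100)
     = 30845.97 ÷ 1.080 = 28561.0833

28561.08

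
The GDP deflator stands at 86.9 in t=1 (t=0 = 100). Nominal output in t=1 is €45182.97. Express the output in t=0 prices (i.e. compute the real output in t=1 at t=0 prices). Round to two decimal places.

Real = Nominal ÷ (Index/100) = 45182.97 ÷ (86.9/100)
     = 45182.97 ÷ 0.869 = 51994.2117

51994.21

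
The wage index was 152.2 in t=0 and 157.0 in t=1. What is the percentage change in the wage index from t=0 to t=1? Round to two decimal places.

Change = (157.0 − 152.2) / 152.2 × 100
       = 4.8 / 152.2 × 100 = 3.1537%

3.15%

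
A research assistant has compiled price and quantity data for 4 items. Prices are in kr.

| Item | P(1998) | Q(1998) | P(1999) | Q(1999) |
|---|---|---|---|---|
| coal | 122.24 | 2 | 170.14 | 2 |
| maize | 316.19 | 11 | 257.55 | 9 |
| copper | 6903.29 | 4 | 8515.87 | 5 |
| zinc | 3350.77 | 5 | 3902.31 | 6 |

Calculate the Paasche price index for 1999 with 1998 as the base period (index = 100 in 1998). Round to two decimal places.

118.96

Paasche price index uses current-period quantities as weights.
ΣP(1999)·Q(1999) = 170.14×2 + 257.55×9 + 8515.87×5 + 3902.31×6 = 340.28 + 2317.95 + 42579.35 + 23413.86 = 68651.44
ΣP(1998)·Q(1999) = 122.24×2 + 316.19×9 + 6903.29×5 + 3350.77×6 = 244.48 + 2845.71 + 34516.45 + 20104.62 = 57711.26
Index = 68651.44 / 57711.26 × 100 = 118.9568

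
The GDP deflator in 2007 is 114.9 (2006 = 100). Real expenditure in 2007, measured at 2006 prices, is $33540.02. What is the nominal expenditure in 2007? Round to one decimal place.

Nominal = Real × (Index/100) = 33540.02 × (114.9/100)
        = 33540.02 × 1.149 = 38537.4830

38537.5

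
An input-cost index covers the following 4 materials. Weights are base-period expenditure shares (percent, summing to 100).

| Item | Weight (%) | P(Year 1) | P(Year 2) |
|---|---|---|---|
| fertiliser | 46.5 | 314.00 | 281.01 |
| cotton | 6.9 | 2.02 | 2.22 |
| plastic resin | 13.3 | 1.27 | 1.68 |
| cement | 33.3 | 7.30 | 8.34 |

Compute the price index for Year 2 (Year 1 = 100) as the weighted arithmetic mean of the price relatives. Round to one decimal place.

104.8

fertiliser: 46.5 × (281.01/314.00) = 46.5 × 0.894936 = 41.6145
cotton: 6.9 × (2.22/2.02) = 6.9 × 1.099010 = 7.5832
plastic resin: 13.3 × (1.68/1.27) = 13.3 × 1.322835 = 17.5937
cement: 33.3 × (8.34/7.30) = 33.3 × 1.142466 = 38.0441
Index = Σ wᵢ·(p₁ᵢ/p₀ᵢ) = 41.6145 + 7.5832 + 17.5937 + 38.0441 = 104.8355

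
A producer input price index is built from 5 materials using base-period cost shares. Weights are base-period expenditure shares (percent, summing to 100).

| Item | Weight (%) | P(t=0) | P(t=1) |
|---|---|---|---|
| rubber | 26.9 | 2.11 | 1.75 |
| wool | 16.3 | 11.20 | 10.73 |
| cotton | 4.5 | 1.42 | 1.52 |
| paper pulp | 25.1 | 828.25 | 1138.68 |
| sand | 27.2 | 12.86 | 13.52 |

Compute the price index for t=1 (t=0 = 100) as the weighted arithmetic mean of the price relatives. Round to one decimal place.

rubber: 26.9 × (1.75/2.11) = 26.9 × 0.829384 = 22.3104
wool: 16.3 × (10.73/11.20) = 16.3 × 0.958036 = 15.6160
cotton: 4.5 × (1.52/1.42) = 4.5 × 1.070423 = 4.8169
paper pulp: 25.1 × (1138.68/828.25) = 25.1 × 1.374802 = 34.5075
sand: 27.2 × (13.52/12.86) = 27.2 × 1.051322 = 28.5960
Index = Σ wᵢ·(p₁ᵢ/p₀ᵢ) = 22.3104 + 15.6160 + 4.8169 + 34.5075 + 28.5960 = 105.8468

105.8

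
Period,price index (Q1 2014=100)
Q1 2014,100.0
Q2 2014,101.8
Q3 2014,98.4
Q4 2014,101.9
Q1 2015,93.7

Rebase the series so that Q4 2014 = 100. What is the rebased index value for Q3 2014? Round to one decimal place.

96.6

Rebased(Q3 2014) = 98.4 / 101.9 × 100 = 96.5653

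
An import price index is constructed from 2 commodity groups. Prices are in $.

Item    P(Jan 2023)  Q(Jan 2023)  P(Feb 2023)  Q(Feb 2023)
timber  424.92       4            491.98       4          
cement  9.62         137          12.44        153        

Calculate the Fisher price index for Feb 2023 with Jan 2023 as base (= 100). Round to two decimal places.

Laspeyres component (base-period weights):
ΣP(Feb 2023)Q(Jan 2023) = 491.98×4 + 12.44×137 = 1967.92 + 1704.28 = 3672.2
ΣP(Jan 2023)Q(Jan 2023) = 424.92×4 + 9.62×137 = 1699.68 + 1317.94 = 3017.62
L = 3672.2 / 3017.62 × 100 = 121.6919
Paasche component (current-period weights):
ΣP(Feb 2023)Q(Feb 2023) = 491.98×4 + 12.44×153 = 1967.92 + 1903.32 = 3871.24
ΣP(Jan 2023)Q(Feb 2023) = 424.92×4 + 9.62×153 = 1699.68 + 1471.86 = 3171.54
P = 3871.24 / 3171.54 × 100 = 122.0618
Fisher = √(L × P) = √(121.6919 × 122.0618) = 121.8767

121.88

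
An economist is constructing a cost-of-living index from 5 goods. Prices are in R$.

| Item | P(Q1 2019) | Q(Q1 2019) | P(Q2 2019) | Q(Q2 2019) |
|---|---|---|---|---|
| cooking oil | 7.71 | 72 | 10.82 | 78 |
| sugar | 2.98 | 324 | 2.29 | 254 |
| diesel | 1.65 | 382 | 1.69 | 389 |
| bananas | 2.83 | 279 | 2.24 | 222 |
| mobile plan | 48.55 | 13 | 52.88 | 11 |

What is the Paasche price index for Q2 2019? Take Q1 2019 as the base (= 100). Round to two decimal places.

99.99

Paasche price index uses current-period quantities as weights.
ΣP(Q2 2019)·Q(Q2 2019) = 10.82×78 + 2.29×254 + 1.69×389 + 2.24×222 + 52.88×11 = 843.96 + 581.66 + 657.41 + 497.28 + 581.68 = 3161.99
ΣP(Q1 2019)·Q(Q2 2019) = 7.71×78 + 2.98×254 + 1.65×389 + 2.83×222 + 48.55×11 = 601.38 + 756.92 + 641.85 + 628.26 + 534.05 = 3162.46
Index = 3161.99 / 3162.46 × 100 = 99.9851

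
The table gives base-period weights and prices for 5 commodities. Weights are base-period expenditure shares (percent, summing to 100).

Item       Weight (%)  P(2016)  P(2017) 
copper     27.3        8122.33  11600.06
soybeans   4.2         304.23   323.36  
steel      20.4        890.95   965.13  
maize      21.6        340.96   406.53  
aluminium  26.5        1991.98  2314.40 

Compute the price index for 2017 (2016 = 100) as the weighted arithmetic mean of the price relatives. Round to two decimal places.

122.09

copper: 27.3 × (11600.06/8122.33) = 27.3 × 1.428169 = 38.9890
soybeans: 4.2 × (323.36/304.23) = 4.2 × 1.062880 = 4.4641
steel: 20.4 × (965.13/890.95) = 20.4 × 1.083259 = 22.0985
maize: 21.6 × (406.53/340.96) = 21.6 × 1.192310 = 25.7539
aluminium: 26.5 × (2314.40/1991.98) = 26.5 × 1.161859 = 30.7893
Index = Σ wᵢ·(p₁ᵢ/p₀ᵢ) = 38.9890 + 4.4641 + 22.0985 + 25.7539 + 30.7893 = 122.0948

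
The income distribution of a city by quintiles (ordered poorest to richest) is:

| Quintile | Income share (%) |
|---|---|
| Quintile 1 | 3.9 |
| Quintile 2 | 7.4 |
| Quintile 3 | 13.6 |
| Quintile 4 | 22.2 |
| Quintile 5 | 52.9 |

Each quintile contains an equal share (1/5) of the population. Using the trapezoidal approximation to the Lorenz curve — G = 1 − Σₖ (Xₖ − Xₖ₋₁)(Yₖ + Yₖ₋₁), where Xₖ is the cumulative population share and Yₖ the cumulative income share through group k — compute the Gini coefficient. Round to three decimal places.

0.451

Cumulative income shares Yₖ: 0.0390, 0.1130, 0.2490, 0.4710, 1.0000
Σ (Xₖ−Xₖ₋₁)(Yₖ+Yₖ₋₁) = (1/5)(0.0390+0.0000) + (1/5)(0.1130+0.0390) + (1/5)(0.2490+0.1130) + (1/5)(0.4710+0.2490) + (1/5)(1.0000+0.4710)
  = 0.0078 + 0.0304 + 0.0724 + 0.1440 + 0.2942 = 0.5488
G = 1 − 0.5488 = 0.4512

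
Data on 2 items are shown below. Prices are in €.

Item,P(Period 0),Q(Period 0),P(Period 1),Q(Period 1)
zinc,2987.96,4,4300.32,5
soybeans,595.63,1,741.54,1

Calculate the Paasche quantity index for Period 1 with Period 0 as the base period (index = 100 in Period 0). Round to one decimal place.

124.0

Paasche quantity index uses current-period prices as weights.
ΣP(Period 1)·Q(Period 1) = 4300.32×5 + 741.54×1 = 21501.6 + 741.54 = 22243.14
ΣP(Period 1)·Q(Period 0) = 4300.32×4 + 741.54×1 = 17201.28 + 741.54 = 17942.82
Index = 22243.14 / 17942.82 × 100 = 123.9668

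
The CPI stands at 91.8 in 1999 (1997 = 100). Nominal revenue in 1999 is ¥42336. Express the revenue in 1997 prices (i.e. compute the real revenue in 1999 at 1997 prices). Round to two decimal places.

46117.65

Real = Nominal ÷ (Index/100) = 42336 ÷ (91.8/100)
     = 42336 ÷ 0.918 = 46117.6471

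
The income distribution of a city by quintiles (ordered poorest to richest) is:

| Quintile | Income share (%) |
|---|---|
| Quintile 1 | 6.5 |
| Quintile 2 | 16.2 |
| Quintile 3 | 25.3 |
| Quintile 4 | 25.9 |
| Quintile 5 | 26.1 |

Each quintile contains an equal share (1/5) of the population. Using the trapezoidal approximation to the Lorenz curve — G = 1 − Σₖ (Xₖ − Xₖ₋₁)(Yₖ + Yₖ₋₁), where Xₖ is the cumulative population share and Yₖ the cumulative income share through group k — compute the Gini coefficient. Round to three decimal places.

0.196

Cumulative income shares Yₖ: 0.0650, 0.2270, 0.4800, 0.7390, 1.0000
Σ (Xₖ−Xₖ₋₁)(Yₖ+Yₖ₋₁) = (1/5)(0.0650+0.0000) + (1/5)(0.2270+0.0650) + (1/5)(0.4800+0.2270) + (1/5)(0.7390+0.4800) + (1/5)(1.0000+0.7390)
  = 0.0130 + 0.0584 + 0.1414 + 0.2438 + 0.3478 = 0.8044
G = 1 − 0.8044 = 0.1956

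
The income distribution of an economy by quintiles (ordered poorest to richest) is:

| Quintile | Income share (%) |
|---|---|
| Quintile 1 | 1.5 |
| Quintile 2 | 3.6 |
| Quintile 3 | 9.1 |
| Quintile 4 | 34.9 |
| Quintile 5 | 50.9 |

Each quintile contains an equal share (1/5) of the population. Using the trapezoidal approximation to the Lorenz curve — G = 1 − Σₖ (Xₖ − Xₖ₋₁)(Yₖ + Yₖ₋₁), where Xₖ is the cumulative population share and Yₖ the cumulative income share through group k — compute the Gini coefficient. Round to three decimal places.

Cumulative income shares Yₖ: 0.0150, 0.0510, 0.1420, 0.4910, 1.0000
Σ (Xₖ−Xₖ₋₁)(Yₖ+Yₖ₋₁) = (1/5)(0.0150+0.0000) + (1/5)(0.0510+0.0150) + (1/5)(0.1420+0.0510) + (1/5)(0.4910+0.1420) + (1/5)(1.0000+0.4910)
  = 0.0030 + 0.0132 + 0.0386 + 0.1266 + 0.2982 = 0.4796
G = 1 − 0.4796 = 0.5204

0.520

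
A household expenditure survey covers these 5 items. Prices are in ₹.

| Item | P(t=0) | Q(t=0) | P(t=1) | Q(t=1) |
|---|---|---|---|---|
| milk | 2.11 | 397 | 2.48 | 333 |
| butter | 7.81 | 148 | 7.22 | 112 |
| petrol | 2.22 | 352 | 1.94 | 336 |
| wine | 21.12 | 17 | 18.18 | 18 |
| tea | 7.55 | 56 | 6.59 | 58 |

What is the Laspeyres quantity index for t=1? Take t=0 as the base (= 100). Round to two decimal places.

Laspeyres quantity index uses base-period prices as weights.
ΣP(t=0)·Q(t=1) = 2.11×333 + 7.81×112 + 2.22×336 + 21.12×18 + 7.55×58 = 702.63 + 874.72 + 745.92 + 380.16 + 437.9 = 3141.33
ΣP(t=0)·Q(t=0) = 2.11×397 + 7.81×148 + 2.22×352 + 21.12×17 + 7.55×56 = 837.67 + 1155.88 + 781.44 + 359.04 + 422.8 = 3556.83
Index = 3141.33 / 3556.83 × 100 = 88.3182

88.32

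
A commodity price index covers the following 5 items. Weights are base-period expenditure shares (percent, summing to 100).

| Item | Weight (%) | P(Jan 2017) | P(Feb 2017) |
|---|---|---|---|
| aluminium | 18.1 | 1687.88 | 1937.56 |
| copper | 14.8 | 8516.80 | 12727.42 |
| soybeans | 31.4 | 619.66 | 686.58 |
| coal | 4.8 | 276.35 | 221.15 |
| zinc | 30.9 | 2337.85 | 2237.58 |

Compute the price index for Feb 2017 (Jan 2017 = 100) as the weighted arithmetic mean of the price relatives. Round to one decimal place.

aluminium: 18.1 × (1937.56/1687.88) = 18.1 × 1.147925 = 20.7774
copper: 14.8 × (12727.42/8516.80) = 14.8 × 1.494390 = 22.1170
soybeans: 31.4 × (686.58/619.66) = 31.4 × 1.107995 = 34.7910
coal: 4.8 × (221.15/276.35) = 4.8 × 0.800253 = 3.8412
zinc: 30.9 × (2237.58/2337.85) = 30.9 × 0.957110 = 29.5747
Index = Σ wᵢ·(p₁ᵢ/p₀ᵢ) = 20.7774 + 22.1170 + 34.7910 + 3.8412 + 29.5747 = 111.1014

111.1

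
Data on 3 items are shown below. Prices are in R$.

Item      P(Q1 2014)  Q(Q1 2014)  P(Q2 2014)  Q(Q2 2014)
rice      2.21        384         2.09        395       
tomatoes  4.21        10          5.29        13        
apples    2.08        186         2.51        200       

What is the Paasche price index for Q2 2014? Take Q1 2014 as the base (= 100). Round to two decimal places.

Paasche price index uses current-period quantities as weights.
ΣP(Q2 2014)·Q(Q2 2014) = 2.09×395 + 5.29×13 + 2.51×200 = 825.55 + 68.77 + 502 = 1396.32
ΣP(Q1 2014)·Q(Q2 2014) = 2.21×395 + 4.21×13 + 2.08×200 = 872.95 + 54.73 + 416 = 1343.68
Index = 1396.32 / 1343.68 × 100 = 103.9176

103.92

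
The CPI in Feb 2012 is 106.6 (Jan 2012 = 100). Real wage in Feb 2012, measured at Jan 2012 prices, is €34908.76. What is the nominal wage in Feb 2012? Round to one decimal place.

37212.7

Nominal = Real × (Index/100) = 34908.76 × (106.6/100)
        = 34908.76 × 1.066 = 37212.7382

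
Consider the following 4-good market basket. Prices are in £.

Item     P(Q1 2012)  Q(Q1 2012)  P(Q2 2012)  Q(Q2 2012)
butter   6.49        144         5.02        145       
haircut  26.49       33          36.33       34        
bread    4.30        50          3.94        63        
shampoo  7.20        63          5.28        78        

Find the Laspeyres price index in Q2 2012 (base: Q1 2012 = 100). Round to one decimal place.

Laspeyres price index uses base-period quantities as weights.
ΣP(Q2 2012)·Q(Q1 2012) = 5.02×144 + 36.33×33 + 3.94×50 + 5.28×63 = 722.88 + 1198.89 + 197 + 332.64 = 2451.41
ΣP(Q1 2012)·Q(Q1 2012) = 6.49×144 + 26.49×33 + 4.30×50 + 7.20×63 = 934.56 + 874.17 + 215 + 453.6 = 2477.33
Index = 2451.41 / 2477.33 × 100 = 98.9537

99.0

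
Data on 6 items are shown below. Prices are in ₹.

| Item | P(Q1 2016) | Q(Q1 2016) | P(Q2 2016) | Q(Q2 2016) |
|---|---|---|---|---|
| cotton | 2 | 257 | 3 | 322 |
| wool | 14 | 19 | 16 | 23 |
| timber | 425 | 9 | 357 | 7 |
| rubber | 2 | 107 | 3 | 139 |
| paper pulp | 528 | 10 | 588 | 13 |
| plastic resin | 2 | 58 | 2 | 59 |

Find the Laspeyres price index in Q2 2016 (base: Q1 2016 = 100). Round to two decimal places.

103.82

Laspeyres price index uses base-period quantities as weights.
ΣP(Q2 2016)·Q(Q1 2016) = 3×257 + 16×19 + 357×9 + 3×107 + 588×10 + 2×58 = 771 + 304 + 3213 + 321 + 5880 + 116 = 10605
ΣP(Q1 2016)·Q(Q1 2016) = 2×257 + 14×19 + 425×9 + 2×107 + 528×10 + 2×58 = 514 + 266 + 3825 + 214 + 5280 + 116 = 10215
Index = 10605 / 10215 × 100 = 103.8179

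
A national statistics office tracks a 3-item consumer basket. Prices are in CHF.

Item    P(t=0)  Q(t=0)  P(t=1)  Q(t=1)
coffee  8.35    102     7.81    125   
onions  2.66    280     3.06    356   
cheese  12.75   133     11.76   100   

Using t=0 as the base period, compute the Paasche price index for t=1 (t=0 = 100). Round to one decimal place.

99.3

Paasche price index uses current-period quantities as weights.
ΣP(t=1)·Q(t=1) = 7.81×125 + 3.06×356 + 11.76×100 = 976.25 + 1089.36 + 1176 = 3241.61
ΣP(t=0)·Q(t=1) = 8.35×125 + 2.66×356 + 12.75×100 = 1043.75 + 946.96 + 1275 = 3265.71
Index = 3241.61 / 3265.71 × 100 = 99.2620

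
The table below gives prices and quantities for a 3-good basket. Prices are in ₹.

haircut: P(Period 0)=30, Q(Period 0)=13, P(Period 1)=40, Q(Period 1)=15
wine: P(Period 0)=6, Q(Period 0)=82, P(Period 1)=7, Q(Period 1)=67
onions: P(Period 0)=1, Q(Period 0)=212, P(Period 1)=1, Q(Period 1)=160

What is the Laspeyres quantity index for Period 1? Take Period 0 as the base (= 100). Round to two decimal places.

92.50

Laspeyres quantity index uses base-period prices as weights.
ΣP(Period 0)·Q(Period 1) = 30×15 + 6×67 + 1×160 = 450 + 402 + 160 = 1012
ΣP(Period 0)·Q(Period 0) = 30×13 + 6×82 + 1×212 = 390 + 492 + 212 = 1094
Index = 1012 / 1094 × 100 = 92.5046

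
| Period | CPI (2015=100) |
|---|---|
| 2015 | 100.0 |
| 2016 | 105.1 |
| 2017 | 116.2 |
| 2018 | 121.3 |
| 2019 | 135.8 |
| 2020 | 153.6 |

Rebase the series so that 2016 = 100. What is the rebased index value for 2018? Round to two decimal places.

115.41

Rebased(2018) = 121.3 / 105.1 × 100 = 115.4139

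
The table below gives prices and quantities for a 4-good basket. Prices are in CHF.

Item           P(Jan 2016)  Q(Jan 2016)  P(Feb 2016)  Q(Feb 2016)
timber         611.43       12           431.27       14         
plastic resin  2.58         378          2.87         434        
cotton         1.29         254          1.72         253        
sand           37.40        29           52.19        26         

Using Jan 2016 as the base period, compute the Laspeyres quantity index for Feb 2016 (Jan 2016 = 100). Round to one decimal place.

112.9

Laspeyres quantity index uses base-period prices as weights.
ΣP(Jan 2016)·Q(Feb 2016) = 611.43×14 + 2.58×434 + 1.29×253 + 37.40×26 = 8560.02 + 1119.72 + 326.37 + 972.4 = 10978.51
ΣP(Jan 2016)·Q(Jan 2016) = 611.43×12 + 2.58×378 + 1.29×254 + 37.40×29 = 7337.16 + 975.24 + 327.66 + 1084.6 = 9724.66
Index = 10978.51 / 9724.66 × 100 = 112.8935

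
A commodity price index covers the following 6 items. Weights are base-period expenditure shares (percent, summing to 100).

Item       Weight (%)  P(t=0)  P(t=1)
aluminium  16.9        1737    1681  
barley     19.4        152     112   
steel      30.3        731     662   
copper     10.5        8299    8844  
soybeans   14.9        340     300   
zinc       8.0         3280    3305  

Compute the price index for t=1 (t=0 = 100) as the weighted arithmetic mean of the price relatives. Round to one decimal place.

90.5

aluminium: 16.9 × (1681/1737) = 16.9 × 0.967761 = 16.3552
barley: 19.4 × (112/152) = 19.4 × 0.736842 = 14.2947
steel: 30.3 × (662/731) = 30.3 × 0.905609 = 27.4399
copper: 10.5 × (8844/8299) = 10.5 × 1.065671 = 11.1895
soybeans: 14.9 × (300/340) = 14.9 × 0.882353 = 13.1471
zinc: 8.0 × (3305/3280) = 8.0 × 1.007622 = 8.0610
Index = Σ wᵢ·(p₁ᵢ/p₀ᵢ) = 16.3552 + 14.2947 + 27.4399 + 11.1895 + 13.1471 + 8.0610 = 90.4874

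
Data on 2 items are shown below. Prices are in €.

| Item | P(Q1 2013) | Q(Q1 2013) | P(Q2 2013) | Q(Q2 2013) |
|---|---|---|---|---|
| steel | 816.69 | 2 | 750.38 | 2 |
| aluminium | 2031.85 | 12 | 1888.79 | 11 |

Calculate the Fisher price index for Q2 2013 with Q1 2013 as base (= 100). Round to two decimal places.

92.89

Laspeyres component (base-period weights):
ΣP(Q2 2013)Q(Q1 2013) = 750.38×2 + 1888.79×12 = 1500.76 + 22665.48 = 24166.24
ΣP(Q1 2013)Q(Q1 2013) = 816.69×2 + 2031.85×12 = 1633.38 + 24382.2 = 26015.58
L = 24166.24 / 26015.58 × 100 = 92.8914
Paasche component (current-period weights):
ΣP(Q2 2013)Q(Q2 2013) = 750.38×2 + 1888.79×11 = 1500.76 + 20776.69 = 22277.45
ΣP(Q1 2013)Q(Q2 2013) = 816.69×2 + 2031.85×11 = 1633.38 + 22350.35 = 23983.73
P = 22277.45 / 23983.73 × 100 = 92.8857
Fisher = √(L × P) = √(92.8914 × 92.8857) = 92.8885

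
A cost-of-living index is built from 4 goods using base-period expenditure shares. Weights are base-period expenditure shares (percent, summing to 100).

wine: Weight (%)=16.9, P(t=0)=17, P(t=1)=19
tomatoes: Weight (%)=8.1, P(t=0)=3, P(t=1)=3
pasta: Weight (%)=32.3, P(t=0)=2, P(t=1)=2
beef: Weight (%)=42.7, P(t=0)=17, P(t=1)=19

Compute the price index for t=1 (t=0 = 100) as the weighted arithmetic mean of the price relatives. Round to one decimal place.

wine: 16.9 × (19/17) = 16.9 × 1.117647 = 18.8882
tomatoes: 8.1 × (3/3) = 8.1 × 1.000000 = 8.1000
pasta: 32.3 × (2/2) = 32.3 × 1.000000 = 32.3000
beef: 42.7 × (19/17) = 42.7 × 1.117647 = 47.7235
Index = Σ wᵢ·(p₁ᵢ/p₀ᵢ) = 18.8882 + 8.1000 + 32.3000 + 47.7235 = 107.0118

107.0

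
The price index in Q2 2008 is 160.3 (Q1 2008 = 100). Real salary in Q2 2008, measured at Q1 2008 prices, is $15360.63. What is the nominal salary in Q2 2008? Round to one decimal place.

24623.1

Nominal = Real × (Index/100) = 15360.63 × (160.3/100)
        = 15360.63 × 1.603 = 24623.0899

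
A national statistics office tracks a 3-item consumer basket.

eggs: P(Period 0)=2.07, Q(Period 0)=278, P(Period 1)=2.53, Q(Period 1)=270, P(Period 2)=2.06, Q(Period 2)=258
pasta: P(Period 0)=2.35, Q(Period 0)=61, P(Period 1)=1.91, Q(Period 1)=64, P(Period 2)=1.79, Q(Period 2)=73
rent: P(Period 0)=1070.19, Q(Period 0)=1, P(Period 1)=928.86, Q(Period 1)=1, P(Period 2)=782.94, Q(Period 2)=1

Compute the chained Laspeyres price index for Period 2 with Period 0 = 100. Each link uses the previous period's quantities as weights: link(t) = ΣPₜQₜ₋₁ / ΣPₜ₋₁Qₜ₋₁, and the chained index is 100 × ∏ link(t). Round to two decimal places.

81.94

Link Period 0→Period 1:
ΣP(Period 1)Q(Period 0) = 2.53×278 + 1.91×61 + 928.86×1 = 703.34 + 116.51 + 928.86 = 1748.71
ΣP(Period 0)Q(Period 0) = 2.07×278 + 2.35×61 + 1070.19×1 = 575.46 + 143.35 + 1070.19 = 1789
link = 1748.71/1789 = 0.977479
Link Period 1→Period 2:
ΣP(Period 2)Q(Period 1) = 2.06×270 + 1.79×64 + 782.94×1 = 556.2 + 114.56 + 782.94 = 1453.7
ΣP(Period 1)Q(Period 1) = 2.53×270 + 1.91×64 + 928.86×1 = 683.1 + 122.24 + 928.86 = 1734.2
link = 1453.7/1734.2 = 0.838254
Chained index = 100 × 0.977479 × 0.838254 = 81.9376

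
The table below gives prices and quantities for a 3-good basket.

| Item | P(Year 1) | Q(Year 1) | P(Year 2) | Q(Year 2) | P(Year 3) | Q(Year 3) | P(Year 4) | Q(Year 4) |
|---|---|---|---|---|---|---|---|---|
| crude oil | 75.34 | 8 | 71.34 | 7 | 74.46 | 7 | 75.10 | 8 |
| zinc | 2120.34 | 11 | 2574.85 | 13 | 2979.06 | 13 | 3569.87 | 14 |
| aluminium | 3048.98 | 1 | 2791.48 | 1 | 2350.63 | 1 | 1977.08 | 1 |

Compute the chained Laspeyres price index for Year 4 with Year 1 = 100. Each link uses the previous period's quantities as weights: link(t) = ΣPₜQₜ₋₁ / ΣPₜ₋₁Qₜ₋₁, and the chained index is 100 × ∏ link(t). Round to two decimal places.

156.27

Link Year 1→Year 2:
ΣP(Year 2)Q(Year 1) = 71.34×8 + 2574.85×11 + 2791.48×1 = 570.72 + 28323.35 + 2791.48 = 31685.55
ΣP(Year 1)Q(Year 1) = 75.34×8 + 2120.34×11 + 3048.98×1 = 602.72 + 23323.74 + 3048.98 = 26975.44
link = 31685.55/26975.44 = 1.174607
Link Year 2→Year 3:
ΣP(Year 3)Q(Year 2) = 74.46×7 + 2979.06×13 + 2350.63×1 = 521.22 + 38727.78 + 2350.63 = 41599.63
ΣP(Year 2)Q(Year 2) = 71.34×7 + 2574.85×13 + 2791.48×1 = 499.38 + 33473.05 + 2791.48 = 36763.91
link = 41599.63/36763.91 = 1.131534
Link Year 3→Year 4:
ΣP(Year 4)Q(Year 3) = 75.10×7 + 3569.87×13 + 1977.08×1 = 525.7 + 46408.31 + 1977.08 = 48911.09
ΣP(Year 3)Q(Year 3) = 74.46×7 + 2979.06×13 + 2350.63×1 = 521.22 + 38727.78 + 2350.63 = 41599.63
link = 48911.09/41599.63 = 1.175758
Chained index = 100 × 1.174607 × 1.131534 × 1.175758 = 156.2710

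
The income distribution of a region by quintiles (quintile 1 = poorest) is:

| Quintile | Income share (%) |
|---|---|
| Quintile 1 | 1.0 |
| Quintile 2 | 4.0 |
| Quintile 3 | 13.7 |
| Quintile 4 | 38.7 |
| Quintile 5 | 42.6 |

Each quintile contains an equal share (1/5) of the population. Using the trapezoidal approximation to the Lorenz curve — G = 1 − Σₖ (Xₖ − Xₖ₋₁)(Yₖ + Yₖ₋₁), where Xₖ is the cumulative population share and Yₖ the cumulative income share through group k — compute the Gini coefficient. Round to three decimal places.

0.472

Cumulative income shares Yₖ: 0.0100, 0.0500, 0.1870, 0.5740, 1.0000
Σ (Xₖ−Xₖ₋₁)(Yₖ+Yₖ₋₁) = (1/5)(0.0100+0.0000) + (1/5)(0.0500+0.0100) + (1/5)(0.1870+0.0500) + (1/5)(0.5740+0.1870) + (1/5)(1.0000+0.5740)
  = 0.0020 + 0.0120 + 0.0474 + 0.1522 + 0.3148 = 0.5284
G = 1 − 0.5284 = 0.4716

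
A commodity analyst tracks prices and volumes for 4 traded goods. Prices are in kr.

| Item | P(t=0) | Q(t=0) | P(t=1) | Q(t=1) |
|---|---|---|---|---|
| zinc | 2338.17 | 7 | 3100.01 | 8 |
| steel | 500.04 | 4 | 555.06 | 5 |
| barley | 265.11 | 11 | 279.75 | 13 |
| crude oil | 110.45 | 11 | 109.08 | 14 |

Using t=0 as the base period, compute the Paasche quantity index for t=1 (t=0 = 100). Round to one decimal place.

Paasche quantity index uses current-period prices as weights.
ΣP(t=1)·Q(t=1) = 3100.01×8 + 555.06×5 + 279.75×13 + 109.08×14 = 24800.08 + 2775.3 + 3636.75 + 1527.12 = 32739.25
ΣP(t=1)·Q(t=0) = 3100.01×7 + 555.06×4 + 279.75×11 + 109.08×11 = 21700.07 + 2220.24 + 3077.25 + 1199.88 = 28197.44
Index = 32739.25 / 28197.44 × 100 = 116.1072

116.1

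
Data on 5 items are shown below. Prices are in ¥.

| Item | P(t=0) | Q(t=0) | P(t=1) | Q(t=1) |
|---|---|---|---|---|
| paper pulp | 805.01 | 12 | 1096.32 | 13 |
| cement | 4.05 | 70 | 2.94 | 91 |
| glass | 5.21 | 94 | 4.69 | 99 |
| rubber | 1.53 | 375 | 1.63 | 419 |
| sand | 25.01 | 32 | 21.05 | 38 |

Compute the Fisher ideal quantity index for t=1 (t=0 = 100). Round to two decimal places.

109.37

Laspeyres component (base-period weights):
ΣP(t=0)Q(t=1) = 805.01×13 + 4.05×91 + 5.21×99 + 1.53×419 + 25.01×38 = 10465.13 + 368.55 + 515.79 + 641.07 + 950.38 = 12940.92
ΣP(t=0)Q(t=0) = 805.01×12 + 4.05×70 + 5.21×94 + 1.53×375 + 25.01×32 = 9660.12 + 283.5 + 489.74 + 573.75 + 800.32 = 11807.43
L = 12940.92 / 11807.43 × 100 = 109.5998
Paasche component (current-period weights):
ΣP(t=1)Q(t=1) = 1096.32×13 + 2.94×91 + 4.69×99 + 1.63×419 + 21.05×38 = 14252.16 + 267.54 + 464.31 + 682.97 + 799.9 = 16466.88
ΣP(t=1)Q(t=0) = 1096.32×12 + 2.94×70 + 4.69×94 + 1.63×375 + 21.05×32 = 13155.84 + 205.8 + 440.86 + 611.25 + 673.6 = 15087.35
P = 16466.88 / 15087.35 × 100 = 109.1436
Fisher = √(L × P) = √(109.5998 × 109.1436) = 109.3715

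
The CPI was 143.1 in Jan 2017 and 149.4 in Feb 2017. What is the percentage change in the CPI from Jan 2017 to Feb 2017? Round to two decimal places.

Change = (149.4 − 143.1) / 143.1 × 100
       = 6.3 / 143.1 × 100 = 4.4025%

4.40%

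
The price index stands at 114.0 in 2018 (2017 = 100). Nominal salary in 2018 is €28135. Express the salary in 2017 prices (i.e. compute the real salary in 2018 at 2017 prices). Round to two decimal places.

Real = Nominal ÷ (Index/100) = 28135 ÷ (114.0/100)
     = 28135 ÷ 1.140 = 24679.8246

24679.82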